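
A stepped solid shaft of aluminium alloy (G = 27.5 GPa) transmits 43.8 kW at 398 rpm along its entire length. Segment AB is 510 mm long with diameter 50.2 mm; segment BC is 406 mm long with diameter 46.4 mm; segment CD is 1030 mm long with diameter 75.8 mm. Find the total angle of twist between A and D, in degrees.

ω = 2π·398/60 = 41.68 rad/s, so T = P/ω = 43.8×10³ / 41.68 = 1051 N·m.
J_AB = π(0.0502)⁴/32 = 6.23×10^-7 m⁴; J_BC = π(0.0464)⁴/32 = 4.55×10^-7 m⁴; J_CD = π(0.0758)⁴/32 = 3.24×10^-6 m⁴.
θ = (T/G)·Σ L_i/J_i = (1051/27.5×10⁹)·(0.510/6.23×10^-7 + 0.406/4.55×10^-7 + 1.03/3.24×10^-6) = 0.07750 rad.

4.44°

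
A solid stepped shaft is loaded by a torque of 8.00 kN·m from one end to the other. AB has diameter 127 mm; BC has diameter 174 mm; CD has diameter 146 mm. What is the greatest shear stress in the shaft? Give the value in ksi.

Under the same torque, τ_max = 16T/(πd³) is largest where d is smallest — segment AB (d = 127 mm).
τ_max = 16·8000/(π·(0.127)³) = 1.989×10^7 Pa.

2.88 ksi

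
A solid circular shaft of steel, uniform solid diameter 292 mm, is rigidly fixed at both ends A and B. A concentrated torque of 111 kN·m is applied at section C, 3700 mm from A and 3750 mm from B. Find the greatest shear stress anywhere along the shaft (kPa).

With uniform GJ and both ends fixed, compatibility θ_AC = θ_CB gives T_A·a = T_B·b, together with T_A + T_B = T₀.
T_A = T₀·b/(a+b) = 111000·3750/7450 = 55870 N·m; T_B = 55130 N·m.
τ in each portion: τ_AC = 1.14×10^7 Pa, τ_CB = 1.13×10^7 Pa; maximum is in AC.
τ_max = T_AC·r/J = 55870·0.146/7.14×10^-4 = 1.143×10^7 Pa.

11400 kPa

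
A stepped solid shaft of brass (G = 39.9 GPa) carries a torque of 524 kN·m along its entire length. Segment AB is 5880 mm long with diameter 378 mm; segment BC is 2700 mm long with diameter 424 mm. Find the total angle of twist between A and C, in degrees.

J_AB = π(0.378)⁴/32 = 2.00×10^-3 m⁴; J_BC = π(0.424)⁴/32 = 3.17×10^-3 m⁴.
θ = (T/G)·Σ L_i/J_i = (524000/39.9×10⁹)·(5.88/2.00×10^-3 + 2.70/3.17×10^-3) = 0.04970 rad.

2.85°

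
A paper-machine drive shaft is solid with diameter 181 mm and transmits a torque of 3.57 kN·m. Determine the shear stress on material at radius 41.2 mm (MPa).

J = πd⁴/32 = π(0.181)⁴/32 = 1.054×10^-4 m⁴.
Shear stress varies linearly with radius: τ = T·r/J = 3570 × 0.0412 / 1.054×10^-4 = 1.396×10^6 Pa.

1.40 MPa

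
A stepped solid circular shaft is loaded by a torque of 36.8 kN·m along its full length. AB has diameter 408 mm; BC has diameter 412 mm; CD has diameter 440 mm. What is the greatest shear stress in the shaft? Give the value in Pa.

Under the same torque, τ_max = 16T/(πd³) is largest where d is smallest — segment AB (d = 408 mm).
τ_max = 16·36800/(π·(0.408)³) = 2.760×10^6 Pa.

2.76e6 Pa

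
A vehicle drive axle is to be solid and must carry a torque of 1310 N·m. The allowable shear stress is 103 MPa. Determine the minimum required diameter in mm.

For a solid shaft τ_max = 16T/(πd³), so d = (16T/(π τ_allow))^(1/3) = (16·1310/(π·1.03×10^8))^(1/3) = 0.04016 m.

40.2 mm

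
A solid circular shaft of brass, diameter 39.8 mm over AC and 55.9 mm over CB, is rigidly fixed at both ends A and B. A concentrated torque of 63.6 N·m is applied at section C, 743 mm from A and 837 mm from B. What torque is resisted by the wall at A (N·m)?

Compatibility: T_A·a/J_AC = T_B·b/J_CB with T_A + T_B = T₀.
J_AC = 2.46×10^-7 m⁴, J_CB = 9.59×10^-7 m⁴, so T_A = T₀·(J_AC/a)/((J_AC/a)+(J_CB/b)) = 14.28 N·m, T_B = 49.32 N·m.

14.3 N·m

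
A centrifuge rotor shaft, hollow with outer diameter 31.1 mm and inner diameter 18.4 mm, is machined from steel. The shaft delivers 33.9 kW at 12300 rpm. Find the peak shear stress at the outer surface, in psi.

ω = 2π·12300/60 = 1288 rad/s, so T = P/ω = 33.9×10³ / 1288 = 26.32 N·m.
J = π(d_o⁴ − d_i⁴)/32 = π(0.0311⁴ − 0.0184⁴)/32 = 8.059×10^-8 m⁴.
τ_max = T·r/J = 26.32 × 0.0156 / 8.059×10^-8 = 5.078×10^6 Pa.

737 psi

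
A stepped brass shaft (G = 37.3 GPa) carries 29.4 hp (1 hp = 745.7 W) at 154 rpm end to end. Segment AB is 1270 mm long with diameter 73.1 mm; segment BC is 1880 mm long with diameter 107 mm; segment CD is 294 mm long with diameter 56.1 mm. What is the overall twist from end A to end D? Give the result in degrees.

1.88°

ω = 2π·154/60 = 16.13 rad/s, so T = P/ω = 29.4×745.7 / 16.13 = 1359 N·m.
J_AB = π(0.0731)⁴/32 = 2.80×10^-6 m⁴; J_BC = π(0.107)⁴/32 = 1.29×10^-5 m⁴; J_CD = π(0.0561)⁴/32 = 9.72×10^-7 m⁴.
θ = (T/G)·Σ L_i/J_i = (1359/37.3×10⁹)·(1.27/2.80×10^-6 + 1.88/1.29×10^-5 + 0.294/9.72×10^-7) = 0.03286 rad.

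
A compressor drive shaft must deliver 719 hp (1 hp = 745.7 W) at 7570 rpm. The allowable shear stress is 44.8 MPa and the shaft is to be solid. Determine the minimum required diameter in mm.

42.5 mm

ω = 2π·7570/60 = 792.7 rad/s, so T = P/ω = 719×745.7 / 792.7 = 676.3 N·m.
For a solid shaft τ_max = 16T/(πd³), so d = (16T/(π τ_allow))^(1/3) = (16·676.3/(π·4.48×10^7))^(1/3) = 0.04252 m.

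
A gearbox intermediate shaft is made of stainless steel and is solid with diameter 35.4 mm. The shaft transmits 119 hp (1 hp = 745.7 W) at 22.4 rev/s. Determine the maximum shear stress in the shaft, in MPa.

ω = 2π·22.4 = 140.7 rad/s, so T = P/ω = 119×745.7 / 140.7 = 630.5 N·m.
J = πd⁴/32 = π(0.0354)⁴/32 = 1.542×10^-7 m⁴.
τ_max = T·r/J = 630.5 × 0.0177 / 1.542×10^-7 = 7.238×10^7 Pa.

72.4 MPa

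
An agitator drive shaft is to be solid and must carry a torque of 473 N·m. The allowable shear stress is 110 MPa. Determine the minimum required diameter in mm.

28.0 mm

For a solid shaft τ_max = 16T/(πd³), so d = (16T/(π τ_allow))^(1/3) = (16·473.0/(π·1.10×10^8))^(1/3) = 0.02798 m.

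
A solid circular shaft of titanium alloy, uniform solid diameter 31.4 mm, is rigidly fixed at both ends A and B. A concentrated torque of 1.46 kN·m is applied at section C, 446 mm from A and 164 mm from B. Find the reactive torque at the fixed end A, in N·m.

393 N·m

With uniform GJ and both ends fixed, compatibility θ_AC = θ_CB gives T_A·a = T_B·b, together with T_A + T_B = T₀.
T_A = T₀·b/(a+b) = 1460·164/610.0 = 392.5 N·m; T_B = 1067 N·m.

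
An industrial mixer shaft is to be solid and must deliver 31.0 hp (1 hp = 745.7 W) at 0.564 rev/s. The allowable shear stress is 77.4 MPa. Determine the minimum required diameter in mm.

ω = 2π·0.564 = 3.544 rad/s, so T = P/ω = 31.0×745.7 / 3.544 = 6523 N·m.
For a solid shaft τ_max = 16T/(πd³), so d = (16T/(π τ_allow))^(1/3) = (16·6523/(π·7.74×10^7))^(1/3) = 0.07543 m.

75.4 mm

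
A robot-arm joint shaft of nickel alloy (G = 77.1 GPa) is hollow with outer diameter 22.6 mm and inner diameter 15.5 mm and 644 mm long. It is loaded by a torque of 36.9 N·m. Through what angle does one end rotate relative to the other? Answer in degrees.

J = π(d_o⁴ − d_i⁴)/32 = π(0.0226⁴ − 0.0155⁴)/32 = 1.994×10^-8 m⁴.
θ = T·L/(G·J) = 36.90 × 0.644 / (77.1×10⁹ × 1.994×10^-8) = 0.01545 rad.

0.885°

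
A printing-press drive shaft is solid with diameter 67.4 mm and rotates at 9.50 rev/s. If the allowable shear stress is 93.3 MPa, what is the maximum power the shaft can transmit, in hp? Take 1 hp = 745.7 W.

J = πd⁴/32 = π(0.0674)⁴/32 = 2.026×10^-6 m⁴.
T_max = τ_allow·J/r = 9.33×10^7 × 2.026×10^-6 / 0.0337 = 5609 N·m.
ω = 2π·9.50 = 59.69 rad/s, so P_max = T_max·ω = 3.348×10^5 W.

449 hp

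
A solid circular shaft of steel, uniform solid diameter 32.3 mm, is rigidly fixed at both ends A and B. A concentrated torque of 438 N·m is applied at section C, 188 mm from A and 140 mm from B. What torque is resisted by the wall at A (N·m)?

With uniform GJ and both ends fixed, compatibility θ_AC = θ_CB gives T_A·a = T_B·b, together with T_A + T_B = T₀.
T_A = T₀·b/(a+b) = 438.0·140/328.0 = 187.0 N·m; T_B = 251.0 N·m.

187 N·m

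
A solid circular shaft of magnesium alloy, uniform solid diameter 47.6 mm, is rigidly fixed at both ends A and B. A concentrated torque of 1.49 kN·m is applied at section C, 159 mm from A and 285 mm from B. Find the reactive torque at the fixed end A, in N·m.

956 N·m

With uniform GJ and both ends fixed, compatibility θ_AC = θ_CB gives T_A·a = T_B·b, together with T_A + T_B = T₀.
T_A = T₀·b/(a+b) = 1490·285/444.0 = 956.4 N·m; T_B = 533.6 N·m.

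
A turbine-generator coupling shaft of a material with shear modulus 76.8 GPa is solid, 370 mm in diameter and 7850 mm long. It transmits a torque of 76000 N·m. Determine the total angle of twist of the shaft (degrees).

0.242°

J = πd⁴/32 = π(0.370)⁴/32 = 1.840×10^-3 m⁴.
θ = T·L/(G·J) = 76000 × 7.85 / (76.8×10⁹ × 1.840×10^-3) = 4.222×10^-3 rad.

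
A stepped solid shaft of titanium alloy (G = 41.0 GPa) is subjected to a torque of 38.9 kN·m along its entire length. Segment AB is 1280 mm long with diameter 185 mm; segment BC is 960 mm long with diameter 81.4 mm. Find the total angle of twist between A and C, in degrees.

12.7°

J_AB = π(0.185)⁴/32 = 1.15×10^-4 m⁴; J_BC = π(0.0814)⁴/32 = 4.31×10^-6 m⁴.
θ = (T/G)·Σ L_i/J_i = (38900/41.0×10⁹)·(1.28/1.15×10^-4 + 0.960/4.31×10^-6) = 0.2219 rad.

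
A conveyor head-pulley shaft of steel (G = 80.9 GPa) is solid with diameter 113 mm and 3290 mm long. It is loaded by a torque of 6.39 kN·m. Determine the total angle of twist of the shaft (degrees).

0.930°

J = πd⁴/32 = π(0.113)⁴/32 = 1.601×10^-5 m⁴.
θ = T·L/(G·J) = 6390 × 3.29 / (80.9×10⁹ × 1.601×10^-5) = 0.01623 rad.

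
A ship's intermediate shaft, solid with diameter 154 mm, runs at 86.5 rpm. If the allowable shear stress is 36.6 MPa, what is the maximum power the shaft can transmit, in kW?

J = πd⁴/32 = π(0.154)⁴/32 = 5.522×10^-5 m⁴.
T_max = τ_allow·J/r = 3.66×10^7 × 5.522×10^-5 / 0.0770 = 26250 N·m.
ω = 2π·86.5/60 = 9.058 rad/s, so P_max = T_max·ω = 2.377×10^5 W.

238 kW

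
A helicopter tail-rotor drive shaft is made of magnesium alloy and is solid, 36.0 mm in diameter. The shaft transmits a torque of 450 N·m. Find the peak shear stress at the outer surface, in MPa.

J = πd⁴/32 = π(0.0360)⁴/32 = 1.649×10^-7 m⁴.
τ_max = T·r/J = 450.0 × 0.0180 / 1.649×10^-7 = 4.912×10^7 Pa.

49.1 MPa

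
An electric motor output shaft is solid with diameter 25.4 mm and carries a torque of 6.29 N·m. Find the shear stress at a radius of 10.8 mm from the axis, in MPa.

1.66 MPa

J = πd⁴/32 = π(0.0254)⁴/32 = 4.086×10^-8 m⁴.
Shear stress varies linearly with radius: τ = T·r/J = 6.290 × 0.0108 / 4.086×10^-8 = 1.662×10^6 Pa.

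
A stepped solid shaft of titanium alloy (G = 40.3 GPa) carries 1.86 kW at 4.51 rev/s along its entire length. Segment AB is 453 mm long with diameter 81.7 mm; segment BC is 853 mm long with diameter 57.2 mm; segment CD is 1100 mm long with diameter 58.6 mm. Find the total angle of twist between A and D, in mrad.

ω = 2π·4.51 = 28.34 rad/s, so T = P/ω = 1.86×10³ / 28.34 = 65.64 N·m.
J_AB = π(0.0817)⁴/32 = 4.37×10^-6 m⁴; J_BC = π(0.0572)⁴/32 = 1.05×10^-6 m⁴; J_CD = π(0.0586)⁴/32 = 1.16×10^-6 m⁴.
θ = (T/G)·Σ L_i/J_i = (65.64/40.3×10⁹)·(0.453/4.37×10^-6 + 0.853/1.05×10^-6 + 1.10/1.16×10^-6) = 3.038×10^-3 rad.

3.04 mrad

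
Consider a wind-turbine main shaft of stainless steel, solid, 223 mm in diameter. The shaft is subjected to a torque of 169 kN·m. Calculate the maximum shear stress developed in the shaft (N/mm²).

J = πd⁴/32 = π(0.223)⁴/32 = 2.428×10^-4 m⁴.
τ_max = T·r/J = 169000 × 0.112 / 2.428×10^-4 = 7.761×10^7 Pa.

77.6 N/mm²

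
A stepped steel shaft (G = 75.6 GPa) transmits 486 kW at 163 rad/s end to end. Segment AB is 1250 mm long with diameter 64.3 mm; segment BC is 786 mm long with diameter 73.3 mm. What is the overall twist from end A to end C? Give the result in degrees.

2.31°

ω = 163 rad/s, so T = P/ω = 486×10³ / 163.0 = 2982 N·m.
J_AB = π(0.0643)⁴/32 = 1.68×10^-6 m⁴; J_BC = π(0.0733)⁴/32 = 2.83×10^-6 m⁴.
θ = (T/G)·Σ L_i/J_i = (2982/75.6×10⁹)·(1.25/1.68×10^-6 + 0.786/2.83×10^-6) = 0.04031 rad.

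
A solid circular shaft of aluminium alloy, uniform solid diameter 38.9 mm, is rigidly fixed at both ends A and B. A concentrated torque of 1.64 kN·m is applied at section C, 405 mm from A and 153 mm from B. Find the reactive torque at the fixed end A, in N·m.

450 N·m

With uniform GJ and both ends fixed, compatibility θ_AC = θ_CB gives T_A·a = T_B·b, together with T_A + T_B = T₀.
T_A = T₀·b/(a+b) = 1640·153/558.0 = 449.7 N·m; T_B = 1190 N·m.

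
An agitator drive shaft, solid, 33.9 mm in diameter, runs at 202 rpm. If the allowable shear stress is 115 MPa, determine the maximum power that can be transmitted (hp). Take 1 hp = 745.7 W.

25.0 hp

J = πd⁴/32 = π(0.0339)⁴/32 = 1.297×10^-7 m⁴.
T_max = τ_allow·J/r = 1.15×10^8 × 1.297×10^-7 / 0.0169 = 879.7 N·m.
ω = 2π·202/60 = 21.15 rad/s, so P_max = T_max·ω = 1.861×10^4 W.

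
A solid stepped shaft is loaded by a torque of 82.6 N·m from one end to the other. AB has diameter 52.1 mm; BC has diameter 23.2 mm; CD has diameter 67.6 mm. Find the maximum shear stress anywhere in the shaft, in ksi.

4.89 ksi

Under the same torque, τ_max = 16T/(πd³) is largest where d is smallest — segment BC (d = 23.2 mm).
τ_max = 16·82.60/(π·(0.0232)³) = 3.369×10^7 Pa.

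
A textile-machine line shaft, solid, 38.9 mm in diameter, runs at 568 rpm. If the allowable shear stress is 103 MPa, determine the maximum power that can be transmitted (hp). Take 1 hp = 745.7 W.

95.0 hp

J = πd⁴/32 = π(0.0389)⁴/32 = 2.248×10^-7 m⁴.
T_max = τ_allow·J/r = 1.03×10^8 × 2.248×10^-7 / 0.0194 = 1190 N·m.
ω = 2π·568/60 = 59.48 rad/s, so P_max = T_max·ω = 7.081×10^4 W.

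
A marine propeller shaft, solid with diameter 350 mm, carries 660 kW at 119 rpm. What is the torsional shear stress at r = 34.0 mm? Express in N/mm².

1.22 N/mm²

ω = 2π·119/60 = 12.46 rad/s, so T = P/ω = 660×10³ / 12.46 = 52960 N·m.
J = πd⁴/32 = π(0.350)⁴/32 = 1.473×10^-3 m⁴.
Shear stress varies linearly with radius: τ = T·r/J = 52960 × 0.0340 / 1.473×10^-3 = 1.222×10^6 Pa.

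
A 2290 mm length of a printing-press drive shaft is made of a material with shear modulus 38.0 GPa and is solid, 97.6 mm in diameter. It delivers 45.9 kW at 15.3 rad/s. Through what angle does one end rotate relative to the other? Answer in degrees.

1.16°

ω = 15.3 rad/s, so T = P/ω = 45.9×10³ / 15.30 = 3000 N·m.
J = πd⁴/32 = π(0.0976)⁴/32 = 8.908×10^-6 m⁴.
θ = T·L/(G·J) = 3000 × 2.29 / (38.0×10⁹ × 8.908×10^-6) = 0.02029 rad.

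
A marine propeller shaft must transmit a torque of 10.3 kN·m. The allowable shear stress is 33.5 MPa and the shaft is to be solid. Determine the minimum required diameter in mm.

For a solid shaft τ_max = 16T/(πd³), so d = (16T/(π τ_allow))^(1/3) = (16·10300/(π·3.35×10^7))^(1/3) = 0.1161 m.

116 mm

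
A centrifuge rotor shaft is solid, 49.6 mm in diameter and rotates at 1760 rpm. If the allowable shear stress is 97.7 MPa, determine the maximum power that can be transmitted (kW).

431 kW

J = πd⁴/32 = π(0.0496)⁴/32 = 5.942×10^-7 m⁴.
T_max = τ_allow·J/r = 9.77×10^7 × 5.942×10^-7 / 0.0248 = 2341 N·m.
ω = 2π·1760/60 = 184.3 rad/s, so P_max = T_max·ω = 4.314×10^5 W.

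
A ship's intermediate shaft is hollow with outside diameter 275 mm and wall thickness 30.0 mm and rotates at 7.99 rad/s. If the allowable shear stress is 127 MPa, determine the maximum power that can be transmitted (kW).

2600 kW

J = π(d_o⁴ − d_i⁴)/32 = π(0.275⁴ − 0.215⁴)/32 = 3.517×10^-4 m⁴.
T_max = τ_allow·J/r = 1.27×10^8 × 3.517×10^-4 / 0.138 = 324800 N·m.
ω = 7.99 rad/s, so P_max = T_max·ω = 2.595×10^6 W.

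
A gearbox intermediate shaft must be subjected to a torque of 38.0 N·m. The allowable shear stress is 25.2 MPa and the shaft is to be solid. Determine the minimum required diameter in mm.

19.7 mm

For a solid shaft τ_max = 16T/(πd³), so d = (16T/(π τ_allow))^(1/3) = (16·38.00/(π·2.52×10^7))^(1/3) = 0.01973 m.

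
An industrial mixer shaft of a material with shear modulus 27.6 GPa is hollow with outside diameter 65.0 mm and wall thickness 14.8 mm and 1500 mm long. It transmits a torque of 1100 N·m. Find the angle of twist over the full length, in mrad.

J = π(d_o⁴ − d_i⁴)/32 = π(0.0650⁴ − 0.0354⁴)/32 = 1.598×10^-6 m⁴.
θ = T·L/(G·J) = 1100 × 1.50 / (27.6×10⁹ × 1.598×10^-6) = 0.03740 rad.

37.4 mrad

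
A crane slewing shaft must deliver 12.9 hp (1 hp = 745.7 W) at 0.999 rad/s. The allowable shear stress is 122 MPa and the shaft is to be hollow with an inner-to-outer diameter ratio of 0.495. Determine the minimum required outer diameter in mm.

ω = 0.999 rad/s, so T = P/ω = 12.9×745.7 / 0.9990 = 9629 N·m.
For a hollow shaft with d_i/d_o = 0.495: τ_max = 16T/(π d_o³ (1−k⁴)), so d_o = [16T/(π τ_allow (1−k⁴))]^(1/3) = [16·9629/(π·1.22×10^8·0.9400)]^(1/3) = 0.07534 m.

75.3 mm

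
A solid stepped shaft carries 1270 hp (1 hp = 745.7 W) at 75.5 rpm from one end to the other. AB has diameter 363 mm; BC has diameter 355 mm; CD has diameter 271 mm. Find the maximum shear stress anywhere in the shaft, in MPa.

ω = 2π·75.5/60 = 7.906 rad/s, so T = P/ω = 1270×745.7 / 7.906 = 119800 N·m.
Under the same torque, τ_max = 16T/(πd³) is largest where d is smallest — segment CD (d = 271 mm).
τ_max = 16·119800/(π·(0.271)³) = 3.065×10^7 Pa.

30.7 MPa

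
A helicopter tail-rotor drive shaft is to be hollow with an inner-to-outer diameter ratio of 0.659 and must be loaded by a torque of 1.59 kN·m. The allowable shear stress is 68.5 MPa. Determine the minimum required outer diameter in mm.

52.6 mm

For a hollow shaft with d_i/d_o = 0.659: τ_max = 16T/(π d_o³ (1−k⁴)), so d_o = [16T/(π τ_allow (1−k⁴))]^(1/3) = [16·1590/(π·6.85×10^7·0.8114)]^(1/3) = 0.05262 m.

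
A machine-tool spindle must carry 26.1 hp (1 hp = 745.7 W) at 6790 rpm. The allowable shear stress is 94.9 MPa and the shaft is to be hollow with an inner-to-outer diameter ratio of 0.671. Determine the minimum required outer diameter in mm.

12.3 mm

ω = 2π·6790/60 = 711.0 rad/s, so T = P/ω = 26.1×745.7 / 711.0 = 27.37 N·m.
For a hollow shaft with d_i/d_o = 0.671: τ_max = 16T/(π d_o³ (1−k⁴)), so d_o = [16T/(π τ_allow (1−k⁴))]^(1/3) = [16·27.37/(π·9.49×10^7·0.7973)]^(1/3) = 0.01226 m.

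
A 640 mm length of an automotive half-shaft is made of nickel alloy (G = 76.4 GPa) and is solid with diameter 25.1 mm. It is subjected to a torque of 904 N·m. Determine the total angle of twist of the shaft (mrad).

J = πd⁴/32 = π(0.0251)⁴/32 = 3.897×10^-8 m⁴.
θ = T·L/(G·J) = 904.0 × 0.640 / (76.4×10⁹ × 3.897×10^-8) = 0.1943 rad.

194 mrad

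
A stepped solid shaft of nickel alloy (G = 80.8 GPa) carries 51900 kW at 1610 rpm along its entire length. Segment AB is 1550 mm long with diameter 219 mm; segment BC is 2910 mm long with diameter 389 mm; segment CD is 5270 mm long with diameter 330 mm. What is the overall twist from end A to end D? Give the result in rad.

0.0483 rad

ω = 2π·1610/60 = 168.6 rad/s, so T = P/ω = 51900×10³ / 168.6 = 307800 N·m.
J_AB = π(0.219)⁴/32 = 2.26×10^-4 m⁴; J_BC = π(0.389)⁴/32 = 2.25×10^-3 m⁴; J_CD = π(0.330)⁴/32 = 1.16×10^-3 m⁴.
θ = (T/G)·Σ L_i/J_i = (307800/80.8×10⁹)·(1.55/2.26×10^-4 + 2.91/2.25×10^-3 + 5.27/1.16×10^-3) = 0.04833 rad.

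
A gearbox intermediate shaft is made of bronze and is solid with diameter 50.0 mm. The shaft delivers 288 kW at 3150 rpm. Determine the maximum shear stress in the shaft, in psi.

5160 psi

ω = 2π·3150/60 = 329.9 rad/s, so T = P/ω = 288×10³ / 329.9 = 873.1 N·m.
J = πd⁴/32 = π(0.0500)⁴/32 = 6.136×10^-7 m⁴.
τ_max = T·r/J = 873.1 × 0.0250 / 6.136×10^-7 = 3.557×10^7 Pa.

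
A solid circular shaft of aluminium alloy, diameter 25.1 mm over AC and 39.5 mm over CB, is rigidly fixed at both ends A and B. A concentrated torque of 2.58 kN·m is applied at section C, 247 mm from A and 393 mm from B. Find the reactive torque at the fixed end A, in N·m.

531 N·m

Compatibility: T_A·a/J_AC = T_B·b/J_CB with T_A + T_B = T₀.
J_AC = 3.90×10^-8 m⁴, J_CB = 2.39×10^-7 m⁴, so T_A = T₀·(J_AC/a)/((J_AC/a)+(J_CB/b)) = 531.4 N·m, T_B = 2049 N·m.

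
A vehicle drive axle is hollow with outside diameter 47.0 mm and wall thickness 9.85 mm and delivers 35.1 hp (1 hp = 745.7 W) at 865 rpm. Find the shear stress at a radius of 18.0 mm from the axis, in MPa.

ω = 2π·865/60 = 90.58 rad/s, so T = P/ω = 35.1×745.7 / 90.58 = 289.0 N·m.
J = π(d_o⁴ − d_i⁴)/32 = π(0.0470⁴ − 0.0273⁴)/32 = 4.245×10^-7 m⁴.
Shear stress varies linearly with radius: τ = T·r/J = 289.0 × 0.0180 / 4.245×10^-7 = 1.225×10^7 Pa.

12.3 MPa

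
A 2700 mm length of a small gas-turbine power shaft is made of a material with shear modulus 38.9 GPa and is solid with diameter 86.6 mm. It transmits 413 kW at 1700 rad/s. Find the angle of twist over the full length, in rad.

ω = 1700 rad/s, so T = P/ω = 413×10³ / 1700 = 242.9 N·m.
J = πd⁴/32 = π(0.0866)⁴/32 = 5.522×10^-6 m⁴.
θ = T·L/(G·J) = 242.9 × 2.70 / (38.9×10⁹ × 5.522×10^-6) = 3.054×10^-3 rad.

0.00305 rad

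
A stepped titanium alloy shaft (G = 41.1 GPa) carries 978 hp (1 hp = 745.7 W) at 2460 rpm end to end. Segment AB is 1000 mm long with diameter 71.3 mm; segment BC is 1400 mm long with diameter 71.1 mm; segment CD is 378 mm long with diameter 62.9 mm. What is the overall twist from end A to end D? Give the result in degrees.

ω = 2π·2460/60 = 257.6 rad/s, so T = P/ω = 978×745.7 / 257.6 = 2831 N·m.
J_AB = π(0.0713)⁴/32 = 2.54×10^-6 m⁴; J_BC = π(0.0711)⁴/32 = 2.51×10^-6 m⁴; J_CD = π(0.0629)⁴/32 = 1.54×10^-6 m⁴.
θ = (T/G)·Σ L_i/J_i = (2831/41.1×10⁹)·(1.00/2.54×10^-6 + 1.40/2.51×10^-6 + 0.378/1.54×10^-6) = 0.08253 rad.

4.73°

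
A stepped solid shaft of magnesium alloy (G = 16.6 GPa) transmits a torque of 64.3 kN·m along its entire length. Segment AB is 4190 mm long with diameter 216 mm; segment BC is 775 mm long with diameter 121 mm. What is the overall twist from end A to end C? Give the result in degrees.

J_AB = π(0.216)⁴/32 = 2.14×10^-4 m⁴; J_BC = π(0.121)⁴/32 = 2.10×10^-5 m⁴.
θ = (T/G)·Σ L_i/J_i = (64300/16.6×10⁹)·(4.19/2.14×10^-4 + 0.775/2.10×10^-5) = 0.2186 rad.

12.5°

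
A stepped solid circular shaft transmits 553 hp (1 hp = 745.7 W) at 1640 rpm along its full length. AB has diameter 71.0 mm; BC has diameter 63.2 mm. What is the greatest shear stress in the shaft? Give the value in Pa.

ω = 2π·1640/60 = 171.7 rad/s, so T = P/ω = 553×745.7 / 171.7 = 2401 N·m.
Under the same torque, τ_max = 16T/(πd³) is largest where d is smallest — segment BC (d = 63.2 mm).
τ_max = 16·2401/(π·(0.0632)³) = 4.844×10^7 Pa.

4.84e7 Pa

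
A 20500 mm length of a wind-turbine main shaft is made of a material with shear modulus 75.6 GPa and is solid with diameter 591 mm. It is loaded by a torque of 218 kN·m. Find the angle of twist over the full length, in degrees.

0.283°

J = πd⁴/32 = π(0.591)⁴/32 = 0.01198 m⁴.
θ = T·L/(G·J) = 218000 × 20.5 / (75.6×10⁹ × 0.01198) = 4.936×10^-3 rad.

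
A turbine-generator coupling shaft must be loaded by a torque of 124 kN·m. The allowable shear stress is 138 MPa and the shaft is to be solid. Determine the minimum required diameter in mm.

For a solid shaft τ_max = 16T/(πd³), so d = (16T/(π τ_allow))^(1/3) = (16·124000/(π·1.38×10^8))^(1/3) = 0.1660 m.

166 mm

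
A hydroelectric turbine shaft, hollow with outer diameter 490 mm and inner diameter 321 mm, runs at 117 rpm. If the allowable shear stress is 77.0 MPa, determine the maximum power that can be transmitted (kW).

17800 kW

J = π(d_o⁴ − d_i⁴)/32 = π(0.490⁴ − 0.321⁴)/32 = 4.617×10^-3 m⁴.
T_max = τ_allow·J/r = 7.70×10^7 × 4.617×10^-3 / 0.245 = 1.451e6 N·m.
ω = 2π·117/60 = 12.25 rad/s, so P_max = T_max·ω = 1.778×10^7 W.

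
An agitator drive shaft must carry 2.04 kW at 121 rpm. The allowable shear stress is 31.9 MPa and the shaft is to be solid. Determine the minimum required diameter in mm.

ω = 2π·121/60 = 12.67 rad/s, so T = P/ω = 2.04×10³ / 12.67 = 161.0 N·m.
For a solid shaft τ_max = 16T/(πd³), so d = (16T/(π τ_allow))^(1/3) = (16·161.0/(π·3.19×10^7))^(1/3) = 0.02951 m.

29.5 mm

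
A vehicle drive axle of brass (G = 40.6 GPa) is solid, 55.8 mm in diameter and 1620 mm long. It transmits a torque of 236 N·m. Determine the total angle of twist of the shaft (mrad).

J = πd⁴/32 = π(0.0558)⁴/32 = 9.518×10^-7 m⁴.
θ = T·L/(G·J) = 236.0 × 1.62 / (40.6×10⁹ × 9.518×10^-7) = 9.894×10^-3 rad.

9.89 mrad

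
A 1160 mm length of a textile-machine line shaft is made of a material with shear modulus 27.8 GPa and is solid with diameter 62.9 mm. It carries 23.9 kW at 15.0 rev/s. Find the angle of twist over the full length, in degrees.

0.395°

ω = 2π·15.0 = 94.25 rad/s, so T = P/ω = 23.9×10³ / 94.25 = 253.6 N·m.
J = πd⁴/32 = π(0.0629)⁴/32 = 1.537×10^-6 m⁴.
θ = T·L/(G·J) = 253.6 × 1.16 / (27.8×10⁹ × 1.537×10^-6) = 6.886×10^-3 rad.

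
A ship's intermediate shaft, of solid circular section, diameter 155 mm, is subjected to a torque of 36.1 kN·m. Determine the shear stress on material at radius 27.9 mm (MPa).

J = πd⁴/32 = π(0.155)⁴/32 = 5.667×10^-5 m⁴.
Shear stress varies linearly with radius: τ = T·r/J = 36100 × 0.0279 / 5.667×10^-5 = 1.777×10^7 Pa.

17.8 MPa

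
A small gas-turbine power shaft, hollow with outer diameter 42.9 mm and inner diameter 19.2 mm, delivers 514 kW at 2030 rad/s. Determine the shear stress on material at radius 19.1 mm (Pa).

1.52e7 Pa

ω = 2030 rad/s, so T = P/ω = 514×10³ / 2030 = 253.2 N·m.
J = π(d_o⁴ − d_i⁴)/32 = π(0.0429⁴ − 0.0192⁴)/32 = 3.192×10^-7 m⁴.
Shear stress varies linearly with radius: τ = T·r/J = 253.2 × 0.0191 / 3.192×10^-7 = 1.515×10^7 Pa.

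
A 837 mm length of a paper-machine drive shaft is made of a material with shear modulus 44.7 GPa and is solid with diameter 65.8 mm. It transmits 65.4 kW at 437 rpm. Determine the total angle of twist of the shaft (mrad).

ω = 2π·437/60 = 45.76 rad/s, so T = P/ω = 65.4×10³ / 45.76 = 1429 N·m.
J = πd⁴/32 = π(0.0658)⁴/32 = 1.840×10^-6 m⁴.
θ = T·L/(G·J) = 1429 × 0.837 / (44.7×10⁹ × 1.840×10^-6) = 0.01454 rad.

14.5 mrad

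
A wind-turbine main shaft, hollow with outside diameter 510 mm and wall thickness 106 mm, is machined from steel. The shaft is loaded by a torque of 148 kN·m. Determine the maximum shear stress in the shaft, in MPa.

J = π(d_o⁴ − d_i⁴)/32 = π(0.510⁴ − 0.298⁴)/32 = 5.867×10^-3 m⁴.
τ_max = T·r/J = 148000 × 0.255 / 5.867×10^-3 = 6.432×10^6 Pa.

6.43 MPa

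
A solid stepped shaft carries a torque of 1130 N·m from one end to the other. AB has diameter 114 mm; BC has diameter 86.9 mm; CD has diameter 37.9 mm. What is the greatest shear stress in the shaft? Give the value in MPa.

106 MPa

Under the same torque, τ_max = 16T/(πd³) is largest where d is smallest — segment CD (d = 37.9 mm).
τ_max = 16·1130/(π·(0.0379)³) = 1.057×10^8 Pa.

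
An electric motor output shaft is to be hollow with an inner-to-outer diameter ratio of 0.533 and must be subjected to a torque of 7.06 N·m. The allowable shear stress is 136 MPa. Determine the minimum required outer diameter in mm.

For a hollow shaft with d_i/d_o = 0.533: τ_max = 16T/(π d_o³ (1−k⁴)), so d_o = [16T/(π τ_allow (1−k⁴))]^(1/3) = [16·7.060/(π·1.36×10^8·0.9193)]^(1/3) = 0.006601 m.

6.60 mm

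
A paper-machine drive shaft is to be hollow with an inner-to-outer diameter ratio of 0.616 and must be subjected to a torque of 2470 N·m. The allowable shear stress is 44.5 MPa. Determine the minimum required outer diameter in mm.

For a hollow shaft with d_i/d_o = 0.616: τ_max = 16T/(π d_o³ (1−k⁴)), so d_o = [16T/(π τ_allow (1−k⁴))]^(1/3) = [16·2470/(π·4.45×10^7·0.8560)]^(1/3) = 0.06912 m.

69.1 mm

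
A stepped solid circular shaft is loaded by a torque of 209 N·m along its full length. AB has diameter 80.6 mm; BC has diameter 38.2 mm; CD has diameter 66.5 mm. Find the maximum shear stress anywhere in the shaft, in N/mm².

Under the same torque, τ_max = 16T/(πd³) is largest where d is smallest — segment BC (d = 38.2 mm).
τ_max = 16·209.0/(π·(0.0382)³) = 1.910×10^7 Pa.

19.1 N/mm²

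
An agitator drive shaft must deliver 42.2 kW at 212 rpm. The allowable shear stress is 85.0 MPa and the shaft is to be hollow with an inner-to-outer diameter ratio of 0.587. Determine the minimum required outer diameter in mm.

ω = 2π·212/60 = 22.20 rad/s, so T = P/ω = 42.2×10³ / 22.20 = 1901 N·m.
For a hollow shaft with d_i/d_o = 0.587: τ_max = 16T/(π d_o³ (1−k⁴)), so d_o = [16T/(π τ_allow (1−k⁴))]^(1/3) = [16·1901/(π·8.50×10^7·0.8813)]^(1/3) = 0.05056 m.

50.6 mm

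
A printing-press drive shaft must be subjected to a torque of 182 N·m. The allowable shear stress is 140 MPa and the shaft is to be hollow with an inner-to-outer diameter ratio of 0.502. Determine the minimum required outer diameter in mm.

19.2 mm

For a hollow shaft with d_i/d_o = 0.502: τ_max = 16T/(π d_o³ (1−k⁴)), so d_o = [16T/(π τ_allow (1−k⁴))]^(1/3) = [16·182.0/(π·1.40×10^8·0.9365)]^(1/3) = 0.01919 m.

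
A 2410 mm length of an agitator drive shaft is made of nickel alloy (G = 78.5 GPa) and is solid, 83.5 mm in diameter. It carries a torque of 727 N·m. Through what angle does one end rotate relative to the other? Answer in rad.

J = πd⁴/32 = π(0.0835)⁴/32 = 4.772×10^-6 m⁴.
θ = T·L/(G·J) = 727.0 × 2.41 / (78.5×10⁹ × 4.772×10^-6) = 4.677×10^-3 rad.

0.00468 rad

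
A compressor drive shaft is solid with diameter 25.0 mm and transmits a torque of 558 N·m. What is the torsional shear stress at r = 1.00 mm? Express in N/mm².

J = πd⁴/32 = π(0.0250)⁴/32 = 3.835×10^-8 m⁴.
Shear stress varies linearly with radius: τ = T·r/J = 558.0 × 0.00100 / 3.835×10^-8 = 1.455×10^7 Pa.

14.6 N/mm²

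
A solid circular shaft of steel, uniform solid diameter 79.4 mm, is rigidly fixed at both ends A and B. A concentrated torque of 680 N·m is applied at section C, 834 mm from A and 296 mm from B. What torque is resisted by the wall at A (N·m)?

With uniform GJ and both ends fixed, compatibility θ_AC = θ_CB gives T_A·a = T_B·b, together with T_A + T_B = T₀.
T_A = T₀·b/(a+b) = 680.0·296/1130 = 178.1 N·m; T_B = 501.9 N·m.

178 N·m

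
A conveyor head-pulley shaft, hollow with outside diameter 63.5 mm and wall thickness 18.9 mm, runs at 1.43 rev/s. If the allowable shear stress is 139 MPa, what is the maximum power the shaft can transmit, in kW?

61.1 kW

J = π(d_o⁴ − d_i⁴)/32 = π(0.0635⁴ − 0.0257⁴)/32 = 1.553×10^-6 m⁴.
T_max = τ_allow·J/r = 1.39×10^8 × 1.553×10^-6 / 0.0318 = 6801 N·m.
ω = 2π·1.43 = 8.985 rad/s, so P_max = T_max·ω = 6.110×10^4 W.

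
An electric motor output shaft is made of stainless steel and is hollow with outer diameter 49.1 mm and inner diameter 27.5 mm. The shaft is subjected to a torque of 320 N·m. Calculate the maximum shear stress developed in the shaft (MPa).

15.3 MPa

J = π(d_o⁴ − d_i⁴)/32 = π(0.0491⁴ − 0.0275⁴)/32 = 5.144×10^-7 m⁴.
τ_max = T·r/J = 320.0 × 0.0246 / 5.144×10^-7 = 1.527×10^7 Pa.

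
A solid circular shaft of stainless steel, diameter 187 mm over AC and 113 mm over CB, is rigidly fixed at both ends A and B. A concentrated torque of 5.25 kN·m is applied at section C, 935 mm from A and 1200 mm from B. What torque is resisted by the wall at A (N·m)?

Compatibility: T_A·a/J_AC = T_B·b/J_CB with T_A + T_B = T₀.
J_AC = 1.20×10^-4 m⁴, J_CB = 1.60×10^-5 m⁴, so T_A = T₀·(J_AC/a)/((J_AC/a)+(J_CB/b)) = 4756 N·m, T_B = 494.1 N·m.

4760 N·m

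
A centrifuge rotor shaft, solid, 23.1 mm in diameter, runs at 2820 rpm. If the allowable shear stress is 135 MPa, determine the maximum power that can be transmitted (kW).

96.5 kW

J = πd⁴/32 = π(0.0231)⁴/32 = 2.795×10^-8 m⁴.
T_max = τ_allow·J/r = 1.35×10^8 × 2.795×10^-8 / 0.0116 = 326.7 N·m.
ω = 2π·2820/60 = 295.3 rad/s, so P_max = T_max·ω = 9.649×10^4 W.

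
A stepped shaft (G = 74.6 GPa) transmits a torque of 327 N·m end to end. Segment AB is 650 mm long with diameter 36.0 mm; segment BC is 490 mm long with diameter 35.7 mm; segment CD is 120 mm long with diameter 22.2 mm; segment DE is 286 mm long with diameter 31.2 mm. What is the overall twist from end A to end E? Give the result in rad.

J_AB = π(0.0360)⁴/32 = 1.65×10^-7 m⁴; J_BC = π(0.0357)⁴/32 = 1.59×10^-7 m⁴; J_CD = π(0.0222)⁴/32 = 2.38×10^-8 m⁴; J_DE = π(0.0312)⁴/32 = 9.30×10^-8 m⁴.
θ = (T/G)·Σ L_i/J_i = (327.0/74.6×10⁹)·(0.650/1.65×10^-7 + 0.490/1.59×10^-7 + 0.120/2.38×10^-8 + 0.286/9.30×10^-8) = 0.06628 rad.

0.0663 rad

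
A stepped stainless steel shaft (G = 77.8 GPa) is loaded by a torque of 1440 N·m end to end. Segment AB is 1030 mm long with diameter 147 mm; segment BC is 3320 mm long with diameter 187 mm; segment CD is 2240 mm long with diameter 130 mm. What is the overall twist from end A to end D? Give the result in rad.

0.00241 rad

J_AB = π(0.147)⁴/32 = 4.58×10^-5 m⁴; J_BC = π(0.187)⁴/32 = 1.20×10^-4 m⁴; J_CD = π(0.130)⁴/32 = 2.80×10^-5 m⁴.
θ = (T/G)·Σ L_i/J_i = (1440/77.8×10⁹)·(1.03/4.58×10^-5 + 3.32/1.20×10^-4 + 2.24/2.80×10^-5) = 2.406×10^-3 rad.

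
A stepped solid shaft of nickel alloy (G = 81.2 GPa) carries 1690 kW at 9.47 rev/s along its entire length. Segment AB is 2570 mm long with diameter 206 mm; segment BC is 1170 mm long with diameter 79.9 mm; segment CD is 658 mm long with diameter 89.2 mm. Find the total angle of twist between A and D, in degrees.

8.27°

ω = 2π·9.47 = 59.50 rad/s, so T = P/ω = 1690×10³ / 59.50 = 28400 N·m.
J_AB = π(0.206)⁴/32 = 1.77×10^-4 m⁴; J_BC = π(0.0799)⁴/32 = 4.00×10^-6 m⁴; J_CD = π(0.0892)⁴/32 = 6.22×10^-6 m⁴.
θ = (T/G)·Σ L_i/J_i = (28400/81.2×10⁹)·(2.57/1.77×10^-4 + 1.17/4.00×10^-6 + 0.658/6.22×10^-6) = 0.1444 rad.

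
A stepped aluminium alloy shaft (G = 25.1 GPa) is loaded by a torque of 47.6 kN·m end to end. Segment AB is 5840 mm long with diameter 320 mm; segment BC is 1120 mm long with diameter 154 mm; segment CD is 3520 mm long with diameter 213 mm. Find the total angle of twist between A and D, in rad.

0.0823 rad

J_AB = π(0.320)⁴/32 = 1.03×10^-3 m⁴; J_BC = π(0.154)⁴/32 = 5.52×10^-5 m⁴; J_CD = π(0.213)⁴/32 = 2.02×10^-4 m⁴.
θ = (T/G)·Σ L_i/J_i = (47600/25.1×10⁹)·(5.84/1.03×10^-3 + 1.12/5.52×10^-5 + 3.52/2.02×10^-4) = 0.08226 rad.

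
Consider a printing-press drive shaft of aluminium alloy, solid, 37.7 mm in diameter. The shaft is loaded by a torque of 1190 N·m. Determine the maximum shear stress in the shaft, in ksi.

16.4 ksi

J = πd⁴/32 = π(0.0377)⁴/32 = 1.983×10^-7 m⁴.
τ_max = T·r/J = 1190 × 0.0189 / 1.983×10^-7 = 1.131×10^8 Pa.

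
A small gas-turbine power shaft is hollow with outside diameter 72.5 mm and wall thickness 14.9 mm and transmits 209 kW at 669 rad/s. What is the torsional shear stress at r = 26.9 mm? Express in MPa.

ω = 669 rad/s, so T = P/ω = 209×10³ / 669.0 = 312.4 N·m.
J = π(d_o⁴ − d_i⁴)/32 = π(0.0725⁴ − 0.0427⁴)/32 = 2.386×10^-6 m⁴.
Shear stress varies linearly with radius: τ = T·r/J = 312.4 × 0.0269 / 2.386×10^-6 = 3.522×10^6 Pa.

3.52 MPa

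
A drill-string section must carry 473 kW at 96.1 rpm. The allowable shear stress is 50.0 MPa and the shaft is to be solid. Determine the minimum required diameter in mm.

ω = 2π·96.1/60 = 10.06 rad/s, so T = P/ω = 473×10³ / 10.06 = 47000 N·m.
For a solid shaft τ_max = 16T/(πd³), so d = (16T/(π τ_allow))^(1/3) = (16·47000/(π·5.00×10^7))^(1/3) = 0.1685 m.

169 mm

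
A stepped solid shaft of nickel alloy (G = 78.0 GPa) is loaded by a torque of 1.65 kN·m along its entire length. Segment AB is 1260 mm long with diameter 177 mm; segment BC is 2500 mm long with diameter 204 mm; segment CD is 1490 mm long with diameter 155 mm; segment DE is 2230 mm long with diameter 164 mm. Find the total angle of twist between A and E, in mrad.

J_AB = π(0.177)⁴/32 = 9.64×10^-5 m⁴; J_BC = π(0.204)⁴/32 = 1.70×10^-4 m⁴; J_CD = π(0.155)⁴/32 = 5.67×10^-5 m⁴; J_DE = π(0.164)⁴/32 = 7.10×10^-5 m⁴.
θ = (T/G)·Σ L_i/J_i = (1650/78.0×10⁹)·(1.26/9.64×10^-5 + 2.50/1.70×10^-4 + 1.49/5.67×10^-5 + 2.23/7.10×10^-5) = 1.808×10^-3 rad.

1.81 mrad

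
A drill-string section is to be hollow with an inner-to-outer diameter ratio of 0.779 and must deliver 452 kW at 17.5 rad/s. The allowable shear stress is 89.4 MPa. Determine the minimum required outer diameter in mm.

ω = 17.5 rad/s, so T = P/ω = 452×10³ / 17.50 = 25830 N·m.
For a hollow shaft with d_i/d_o = 0.779: τ_max = 16T/(π d_o³ (1−k⁴)), so d_o = [16T/(π τ_allow (1−k⁴))]^(1/3) = [16·25830/(π·8.94×10^7·0.6317)]^(1/3) = 0.1326 m.

133 mm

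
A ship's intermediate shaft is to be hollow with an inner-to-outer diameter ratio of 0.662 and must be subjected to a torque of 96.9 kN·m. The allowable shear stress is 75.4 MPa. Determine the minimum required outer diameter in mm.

For a hollow shaft with d_i/d_o = 0.662: τ_max = 16T/(π d_o³ (1−k⁴)), so d_o = [16T/(π τ_allow (1−k⁴))]^(1/3) = [16·96900/(π·7.54×10^7·0.8079)]^(1/3) = 0.2008 m.

201 mm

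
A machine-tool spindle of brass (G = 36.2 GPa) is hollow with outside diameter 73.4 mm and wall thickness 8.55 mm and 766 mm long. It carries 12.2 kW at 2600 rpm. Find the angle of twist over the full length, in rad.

ω = 2π·2600/60 = 272.3 rad/s, so T = P/ω = 12.2×10³ / 272.3 = 44.81 N·m.
J = π(d_o⁴ − d_i⁴)/32 = π(0.0734⁴ − 0.0563⁴)/32 = 1.863×10^-6 m⁴.
θ = T·L/(G·J) = 44.81 × 0.766 / (36.2×10⁹ × 1.863×10^-6) = 5.089×10^-4 rad.

5.09e-4 rad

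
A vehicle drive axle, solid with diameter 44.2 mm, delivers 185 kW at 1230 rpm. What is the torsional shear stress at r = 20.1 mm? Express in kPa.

ω = 2π·1230/60 = 128.8 rad/s, so T = P/ω = 185×10³ / 128.8 = 1436 N·m.
J = πd⁴/32 = π(0.0442)⁴/32 = 3.747×10^-7 m⁴.
Shear stress varies linearly with radius: τ = T·r/J = 1436 × 0.0201 / 3.747×10^-7 = 7.705×10^7 Pa.

77000 kPa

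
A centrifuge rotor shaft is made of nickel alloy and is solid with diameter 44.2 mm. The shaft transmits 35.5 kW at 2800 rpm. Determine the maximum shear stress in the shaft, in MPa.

ω = 2π·2800/60 = 293.2 rad/s, so T = P/ω = 35.5×10³ / 293.2 = 121.1 N·m.
J = πd⁴/32 = π(0.0442)⁴/32 = 3.747×10^-7 m⁴.
τ_max = T·r/J = 121.1 × 0.0221 / 3.747×10^-7 = 7.141×10^6 Pa.

7.14 MPa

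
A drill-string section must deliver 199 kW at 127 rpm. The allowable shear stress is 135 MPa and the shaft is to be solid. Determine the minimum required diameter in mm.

ω = 2π·127/60 = 13.30 rad/s, so T = P/ω = 199×10³ / 13.30 = 14960 N·m.
For a solid shaft τ_max = 16T/(πd³), so d = (16T/(π τ_allow))^(1/3) = (16·14960/(π·1.35×10^8))^(1/3) = 0.08265 m.

82.6 mm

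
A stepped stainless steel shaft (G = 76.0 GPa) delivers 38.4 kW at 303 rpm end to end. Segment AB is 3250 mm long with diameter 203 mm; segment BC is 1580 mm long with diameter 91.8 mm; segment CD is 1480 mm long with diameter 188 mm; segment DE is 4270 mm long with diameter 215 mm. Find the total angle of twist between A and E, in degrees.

ω = 2π·303/60 = 31.73 rad/s, so T = P/ω = 38.4×10³ / 31.73 = 1210 N·m.
J_AB = π(0.203)⁴/32 = 1.67×10^-4 m⁴; J_BC = π(0.0918)⁴/32 = 6.97×10^-6 m⁴; J_CD = π(0.188)⁴/32 = 1.23×10^-4 m⁴; J_DE = π(0.215)⁴/32 = 2.10×10^-4 m⁴.
θ = (T/G)·Σ L_i/J_i = (1210/76.0×10⁹)·(3.25/1.67×10^-4 + 1.58/6.97×10^-6 + 1.48/1.23×10^-4 + 4.27/2.10×10^-4) = 4.435×10^-3 rad.

0.254°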